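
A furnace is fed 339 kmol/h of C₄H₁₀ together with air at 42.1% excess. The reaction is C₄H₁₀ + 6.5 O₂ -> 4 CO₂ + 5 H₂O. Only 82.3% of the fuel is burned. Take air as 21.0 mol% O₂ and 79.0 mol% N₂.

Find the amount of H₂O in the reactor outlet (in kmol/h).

1390 kmol/h

Stoichiometric O₂ = 6.5 × 339 = 2204 kmol/h; O₂ fed = 2204 × 1.421 = 3131 kmol/h.
N₂ fed = 3131 × 79/21 = 11780 kmol/h.
Fuel reacted = 0.823 × 339 → ξ = 279 kmol/h.
Outlet (n = n₀ + ν ξ):
  C₄H₁₀: 339 − 1(279) = 60
  O₂: 3131 − 6.5(279) = 1318
  N₂: 11780 (inert)
  CO₂: 0 + 4(279) = 1116
  H₂O: 0 + 5(279) = 1395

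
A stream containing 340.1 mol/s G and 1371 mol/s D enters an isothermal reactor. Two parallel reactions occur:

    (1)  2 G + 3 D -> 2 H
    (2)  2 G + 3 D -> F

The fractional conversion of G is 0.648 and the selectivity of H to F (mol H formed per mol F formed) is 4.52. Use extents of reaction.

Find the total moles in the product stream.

Conversion of G: G consumed = 0.648 × 340.1 = 220.4 mol/s = 2ξ₁ + 2ξ₂.
Selectivity: 2ξ₁ / (1ξ₂) = 4.52 → ξ₁ = 2.26 ξ₂.
Substitute: (2·2.26 + 2) ξ₂ = 220.4 → ξ₂ = 33.8 mol/s, ξ₁ = 76.39 mol/s.
Outlet amounts (n = n₀ + Σ ν·ξ):
  G: 340.1 − 2(76.39) − 2(33.8) = 119.7
  D: 1371 − 3(76.39) − 3(33.8) = 1040
  H: 0 + 2(76.39) = 152.8
  F: 0 + 1(33.8) = 33.8
Total out = 119.7 + 1040 + 152.8 + 33.8 = 1347 mol/s.

1350 mol/s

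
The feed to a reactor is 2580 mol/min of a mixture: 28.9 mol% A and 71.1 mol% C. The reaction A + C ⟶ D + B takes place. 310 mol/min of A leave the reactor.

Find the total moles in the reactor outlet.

2580 mol/min

For A: n = n₀ − 1ξ → 310 = 745.6 − 1ξ, giving ξ = 435.6 mol/min.
Outlet amounts (n = n₀ + ν ξ):
  A: 745.6 − 1(435.6) = 310
  C: 1834 − 1(435.6) = 1399
  D: 0 + 1(435.6) = 435.6
  B: 0 + 1(435.6) = 435.6
Total out = 310 + 1399 + 435.6 + 435.6 = 2580 mol/min.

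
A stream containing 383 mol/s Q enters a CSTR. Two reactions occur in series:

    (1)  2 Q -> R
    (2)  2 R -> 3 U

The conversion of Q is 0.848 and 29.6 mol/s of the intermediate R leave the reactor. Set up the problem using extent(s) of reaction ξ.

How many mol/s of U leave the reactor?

Conversion of Q: Q consumed = 2ξ₁ = 0.848 × 383 → ξ₁ = 162.4 mol/s.
R balance: n_R = 0 + 1ξ₁ − 2ξ₂ = 29.6 → ξ₂ = (1·162.4 − 29.6)/2 = 66.4 mol/s.
Outlet amounts (n = n₀ + Σ ν·ξ):
  Q: 383 − 2(162.4) = 58.22
  R: 0 + 1(162.4) − 2(66.4) = 29.6
  U: 0 + 3(66.4) = 199.2

199 mol/s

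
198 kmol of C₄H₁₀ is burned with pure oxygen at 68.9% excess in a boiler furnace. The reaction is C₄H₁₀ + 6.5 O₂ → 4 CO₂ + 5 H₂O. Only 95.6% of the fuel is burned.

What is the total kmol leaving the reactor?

2660 kmol

Stoichiometric O₂ = 6.5 × 198 = 1287 kmol; O₂ fed = 1287 × 1.689 = 2174 kmol.
Fuel reacted = 0.956 × 198 → ξ = 189.3 kmol.
Outlet (n = n₀ + ν ξ):
  C₄H₁₀: 198 − 1(189.3) = 8.712
  O₂: 2174 − 6.5(189.3) = 943.4
  CO₂: 0 + 4(189.3) = 757.2
  H₂O: 0 + 5(189.3) = 946.4
Total out = 8.712 + 943.4 + 757.2 + 946.4 = 2656 kmol.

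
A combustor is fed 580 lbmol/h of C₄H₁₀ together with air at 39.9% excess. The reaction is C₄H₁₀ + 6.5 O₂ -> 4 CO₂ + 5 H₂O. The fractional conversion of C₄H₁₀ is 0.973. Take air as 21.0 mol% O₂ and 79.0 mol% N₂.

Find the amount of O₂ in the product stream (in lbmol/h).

1610 lbmol/h

Stoichiometric O₂ = 6.5 × 580 = 3770 lbmol/h; O₂ fed = 3770 × 1.399 = 5274 lbmol/h.
N₂ fed = 5274 × 79/21 = 19840 lbmol/h.
Fuel reacted = 0.973 × 580 → ξ = 564.3 lbmol/h.
Outlet (n = n₀ + ν ξ):
  C₄H₁₀: 580 − 1(564.3) = 15.66
  O₂: 5274 − 6.5(564.3) = 1606
  N₂: 19840 (inert)
  CO₂: 0 + 4(564.3) = 2257
  H₂O: 0 + 5(564.3) = 2822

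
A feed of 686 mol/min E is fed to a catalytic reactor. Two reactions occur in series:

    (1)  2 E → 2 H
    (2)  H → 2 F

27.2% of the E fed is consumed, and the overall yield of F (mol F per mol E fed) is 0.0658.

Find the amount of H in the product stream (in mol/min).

164 mol/min

Conversion of E: E consumed = 2ξ₁ = 0.272 × 686 → ξ₁ = 93.3 mol/min.
Yield of F: 2ξ₂ / 686 = 0.0658 → ξ₂ = 22.57 mol/min.
Outlet amounts (n = n₀ + Σ ν·ξ):
  E: 686 − 2(93.3) = 499.4
  H: 0 + 2(93.3) − 1(22.57) = 164
  F: 0 + 2(22.57) = 45.14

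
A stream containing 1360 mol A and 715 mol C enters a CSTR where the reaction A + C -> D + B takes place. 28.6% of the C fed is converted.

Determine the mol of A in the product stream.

1160 mol

C reacted = 0.286 × 715 = 204.5 mol; ν_C = −1, so ξ = 204.5/1 = 204.5 mol.
Outlet amounts (n = n₀ + ν ξ):
  A: 1360 − 1(204.5) = 1156
  C: 715 − 1(204.5) = 510.5
  D: 0 + 1(204.5) = 204.5
  B: 0 + 1(204.5) = 204.5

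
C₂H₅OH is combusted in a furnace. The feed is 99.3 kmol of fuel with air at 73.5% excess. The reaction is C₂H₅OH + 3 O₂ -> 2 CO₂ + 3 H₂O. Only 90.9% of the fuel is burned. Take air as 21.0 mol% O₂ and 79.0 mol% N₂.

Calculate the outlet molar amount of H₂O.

Stoichiometric O₂ = 3 × 99.3 = 297.9 kmol; O₂ fed = 297.9 × 1.735 = 516.9 kmol.
N₂ fed = 516.9 × 79/21 = 1944 kmol.
Fuel reacted = 0.909 × 99.3 → ξ = 90.26 kmol.
Outlet (n = n₀ + ν ξ):
  C₂H₅OH: 99.3 − 1(90.26) = 9.036
  O₂: 516.9 − 3(90.26) = 246.1
  N₂: 1944 (inert)
  CO₂: 0 + 2(90.26) = 180.5
  H₂O: 0 + 3(90.26) = 270.8

271 kmol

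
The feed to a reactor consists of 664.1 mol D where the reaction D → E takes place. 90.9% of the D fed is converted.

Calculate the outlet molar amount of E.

D reacted = 0.909 × 664.1 = 603.7 mol; ν_D = −1, so ξ = 603.7/1 = 603.7 mol.
Outlet amounts (n = n₀ + ν ξ):
  D: 664.1 − 1(603.7) = 60.43
  E: 0 + 1(603.7) = 603.7

604 mol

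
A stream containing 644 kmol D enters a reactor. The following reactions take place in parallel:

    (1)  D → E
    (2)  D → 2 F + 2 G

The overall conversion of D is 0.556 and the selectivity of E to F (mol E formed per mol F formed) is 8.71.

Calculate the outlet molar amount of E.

339 kmol

Conversion of D: D consumed = 0.556 × 644 = 358.1 kmol = 1ξ₁ + 1ξ₂.
Selectivity: 1ξ₁ / (2ξ₂) = 8.71 → ξ₁ = 17.42 ξ₂.
Substitute: (1·17.42 + 1) ξ₂ = 358.1 → ξ₂ = 19.44 kmol, ξ₁ = 338.6 kmol.
Outlet amounts (n = n₀ + Σ ν·ξ):
  D: 644 − 1(338.6) − 1(19.44) = 285.9
  E: 0 + 1(338.6) = 338.6
  F: 0 + 2(19.44) = 38.88
  G: 0 + 2(19.44) = 38.88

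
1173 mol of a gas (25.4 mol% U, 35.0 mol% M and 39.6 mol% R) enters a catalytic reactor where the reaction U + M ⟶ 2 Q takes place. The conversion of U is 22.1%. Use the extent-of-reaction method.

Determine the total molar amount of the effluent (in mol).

1170 mol

U reacted = 0.221 × 297.9 = 65.85 mol; ν_U = −1, so ξ = 65.85/1 = 65.85 mol.
Outlet amounts (n = n₀ + ν ξ):
  U: 297.9 − 1(65.85) = 232.1
  M: 410.6 − 1(65.85) = 344.7
  Q: 0 + 2(65.85) = 131.7
  R: 464.5 (inert)
Total out = 232.1 + 344.7 + 131.7 + 464.5 = 1173 mol.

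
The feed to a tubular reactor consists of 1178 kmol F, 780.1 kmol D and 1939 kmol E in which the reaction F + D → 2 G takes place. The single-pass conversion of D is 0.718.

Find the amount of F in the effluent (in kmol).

618 kmol

D reacted = 0.718 × 780.1 = 560.1 kmol; ν_D = −1, so ξ = 560.1/1 = 560.1 kmol.
Outlet amounts (n = n₀ + ν ξ):
  F: 1178 − 1(560.1) = 617.9
  D: 780.1 − 1(560.1) = 220
  G: 0 + 2(560.1) = 1120
  E: 1939 (inert)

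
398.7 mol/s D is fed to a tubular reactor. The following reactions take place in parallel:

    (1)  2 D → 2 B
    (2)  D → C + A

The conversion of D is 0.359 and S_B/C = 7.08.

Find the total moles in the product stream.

416 mol/s

Conversion of D: D consumed = 0.359 × 398.7 = 143.1 mol/s = 2ξ₁ + 1ξ₂.
Selectivity: 2ξ₁ / (1ξ₂) = 7.08 → ξ₁ = 3.54 ξ₂.
Substitute: (2·3.54 + 1) ξ₂ = 143.1 → ξ₂ = 17.71 mol/s, ξ₁ = 62.71 mol/s.
Outlet amounts (n = n₀ + Σ ν·ξ):
  D: 398.7 − 2(62.71) − 1(17.71) = 255.6
  B: 0 + 2(62.71) = 125.4
  C: 0 + 1(17.71) = 17.71
  A: 0 + 1(17.71) = 17.71
Total out = 255.6 + 125.4 + 17.71 + 17.71 = 416.4 mol/s.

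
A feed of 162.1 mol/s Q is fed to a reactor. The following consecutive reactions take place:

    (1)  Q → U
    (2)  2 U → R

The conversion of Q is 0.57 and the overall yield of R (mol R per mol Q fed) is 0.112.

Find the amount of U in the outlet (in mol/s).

56.1 mol/s

Conversion of Q: Q consumed = 1ξ₁ = 0.57 × 162.1 → ξ₁ = 92.4 mol/s.
Yield of R: 1ξ₂ / 162.1 = 0.112 → ξ₂ = 18.16 mol/s.
Outlet amounts (n = n₀ + Σ ν·ξ):
  Q: 162.1 − 1(92.4) = 69.7
  U: 0 + 1(92.4) − 2(18.16) = 56.09
  R: 0 + 1(18.16) = 18.16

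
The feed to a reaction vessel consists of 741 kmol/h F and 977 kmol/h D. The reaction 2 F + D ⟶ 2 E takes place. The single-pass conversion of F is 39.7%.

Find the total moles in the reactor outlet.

1570 kmol/h

F reacted = 0.397 × 741 = 294.2 kmol/h; ν_F = −2, so ξ = 294.2/2 = 147.1 kmol/h.
Outlet amounts (n = n₀ + ν ξ):
  F: 741 − 2(147.1) = 446.8
  D: 977 − 1(147.1) = 829.9
  E: 0 + 2(147.1) = 294.2
Total out = 446.8 + 829.9 + 294.2 = 1571 kmol/h.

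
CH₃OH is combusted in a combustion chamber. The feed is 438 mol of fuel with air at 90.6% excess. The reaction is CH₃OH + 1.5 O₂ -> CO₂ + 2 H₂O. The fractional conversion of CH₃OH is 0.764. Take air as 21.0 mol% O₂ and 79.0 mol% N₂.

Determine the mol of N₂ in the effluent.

4710 mol

Stoichiometric O₂ = 1.5 × 438 = 657 mol; O₂ fed = 657 × 1.906 = 1252 mol.
N₂ fed = 1252 × 79/21 = 4711 mol.
Fuel reacted = 0.764 × 438 → ξ = 334.6 mol.
Outlet (n = n₀ + ν ξ):
  CH₃OH: 438 − 1(334.6) = 103.4
  O₂: 1252 − 1.5(334.6) = 750.3
  N₂: 4711 (inert)
  CO₂: 0 + 1(334.6) = 334.6
  H₂O: 0 + 2(334.6) = 669.3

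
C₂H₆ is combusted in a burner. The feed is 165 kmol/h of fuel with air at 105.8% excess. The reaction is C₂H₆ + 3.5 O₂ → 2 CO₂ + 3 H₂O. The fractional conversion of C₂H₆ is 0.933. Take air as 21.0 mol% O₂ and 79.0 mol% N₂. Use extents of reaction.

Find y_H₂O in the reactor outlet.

0.0783

Stoichiometric O₂ = 3.5 × 165 = 577.5 kmol/h; O₂ fed = 577.5 × 2.058 = 1188 kmol/h.
N₂ fed = 1188 × 79/21 = 4471 kmol/h.
Fuel reacted = 0.933 × 165 → ξ = 153.9 kmol/h.
Outlet (n = n₀ + ν ξ):
  C₂H₆: 165 − 1(153.9) = 11.05
  O₂: 1188 − 3.5(153.9) = 649.7
  N₂: 4471 (inert)
  CO₂: 0 + 2(153.9) = 307.9
  H₂O: 0 + 3(153.9) = 461.8
Total out = 5901 kmol/h; y_H₂O = 461.8 / 5901 = 0.07826.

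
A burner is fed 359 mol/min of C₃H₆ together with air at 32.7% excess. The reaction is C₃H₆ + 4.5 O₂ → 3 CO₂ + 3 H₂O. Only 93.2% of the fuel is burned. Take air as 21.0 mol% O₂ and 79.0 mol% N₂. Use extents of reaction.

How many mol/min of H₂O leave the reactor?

1000 mol/min

Stoichiometric O₂ = 4.5 × 359 = 1616 mol/min; O₂ fed = 1616 × 1.327 = 2144 mol/min.
N₂ fed = 2144 × 79/21 = 8065 mol/min.
Fuel reacted = 0.932 × 359 → ξ = 334.6 mol/min.
Outlet (n = n₀ + ν ξ):
  C₃H₆: 359 − 1(334.6) = 24.41
  O₂: 2144 − 4.5(334.6) = 638.1
  N₂: 8065 (inert)
  CO₂: 0 + 3(334.6) = 1004
  H₂O: 0 + 3(334.6) = 1004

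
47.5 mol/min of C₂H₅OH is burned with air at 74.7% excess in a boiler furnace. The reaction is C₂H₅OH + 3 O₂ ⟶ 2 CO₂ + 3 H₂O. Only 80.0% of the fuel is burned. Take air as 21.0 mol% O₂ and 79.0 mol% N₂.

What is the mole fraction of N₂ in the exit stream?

Stoichiometric O₂ = 3 × 47.5 = 142.5 mol/min; O₂ fed = 142.5 × 1.747 = 248.9 mol/min.
N₂ fed = 248.9 × 79/21 = 936.5 mol/min.
Fuel reacted = 0.8 × 47.5 → ξ = 38 mol/min.
Outlet (n = n₀ + ν ξ):
  C₂H₅OH: 47.5 − 1(38) = 9.5
  O₂: 248.9 − 3(38) = 134.9
  N₂: 936.5 (inert)
  CO₂: 0 + 2(38) = 76
  H₂O: 0 + 3(38) = 114
Total out = 1271 mol/min; y_N₂ = 936.5 / 1271 = 0.7369.

0.737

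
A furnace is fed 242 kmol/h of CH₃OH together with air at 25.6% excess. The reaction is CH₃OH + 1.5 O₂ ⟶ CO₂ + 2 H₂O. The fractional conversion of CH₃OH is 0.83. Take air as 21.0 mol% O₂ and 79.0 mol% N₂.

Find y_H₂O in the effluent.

0.16

Stoichiometric O₂ = 1.5 × 242 = 363 kmol/h; O₂ fed = 363 × 1.256 = 455.9 kmol/h.
N₂ fed = 455.9 × 79/21 = 1715 kmol/h.
Fuel reacted = 0.83 × 242 → ξ = 200.9 kmol/h.
Outlet (n = n₀ + ν ξ):
  CH₃OH: 242 − 1(200.9) = 41.14
  O₂: 455.9 − 1.5(200.9) = 154.6
  N₂: 1715 (inert)
  CO₂: 0 + 1(200.9) = 200.9
  H₂O: 0 + 2(200.9) = 401.7
Total out = 2514 kmol/h; y_H₂O = 401.7 / 2514 = 0.1598.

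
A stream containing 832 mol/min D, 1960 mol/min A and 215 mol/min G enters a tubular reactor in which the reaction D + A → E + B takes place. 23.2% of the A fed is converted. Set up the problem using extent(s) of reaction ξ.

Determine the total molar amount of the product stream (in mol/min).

3010 mol/min

A reacted = 0.232 × 1960 = 454.7 mol/min; ν_A = −1, so ξ = 454.7/1 = 454.7 mol/min.
Outlet amounts (n = n₀ + ν ξ):
  D: 832 − 1(454.7) = 377.3
  A: 1960 − 1(454.7) = 1505
  E: 0 + 1(454.7) = 454.7
  B: 0 + 1(454.7) = 454.7
  G: 215 (inert)
Total out = 377.3 + 1505 + 454.7 + 454.7 + 215 = 3007 mol/min.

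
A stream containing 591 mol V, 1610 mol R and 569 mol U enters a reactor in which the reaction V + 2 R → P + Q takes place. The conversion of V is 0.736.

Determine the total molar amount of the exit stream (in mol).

2340 mol

V reacted = 0.736 × 591 = 435 mol; ν_V = −1, so ξ = 435/1 = 435 mol.
Outlet amounts (n = n₀ + ν ξ):
  V: 591 − 1(435) = 156
  R: 1610 − 2(435) = 740
  P: 0 + 1(435) = 435
  Q: 0 + 1(435) = 435
  U: 569 (inert)
Total out = 156 + 740 + 435 + 435 + 569 = 2335 mol.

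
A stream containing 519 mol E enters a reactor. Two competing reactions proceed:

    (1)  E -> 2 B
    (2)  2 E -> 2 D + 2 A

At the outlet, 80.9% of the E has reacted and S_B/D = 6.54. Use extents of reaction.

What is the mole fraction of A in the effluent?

Conversion of E: E consumed = 0.809 × 519 = 419.9 mol = 1ξ₁ + 2ξ₂.
Selectivity: 2ξ₁ / (2ξ₂) = 6.54 → ξ₁ = 6.54 ξ₂.
Substitute: (1·6.54 + 2) ξ₂ = 419.9 → ξ₂ = 49.17 mol, ξ₁ = 321.5 mol.
Outlet amounts (n = n₀ + Σ ν·ξ):
  E: 519 − 1(321.5) − 2(49.17) = 99.13
  B: 0 + 2(321.5) = 643.1
  D: 0 + 2(49.17) = 98.33
  A: 0 + 2(49.17) = 98.33
Total out = 938.9 mol; y_A = 98.33 / 938.9 = 0.1047.

0.105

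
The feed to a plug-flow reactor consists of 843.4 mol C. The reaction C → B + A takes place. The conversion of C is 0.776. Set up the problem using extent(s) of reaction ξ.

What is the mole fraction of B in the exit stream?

C reacted = 0.776 × 843.4 = 654.5 mol; ν_C = −1, so ξ = 654.5/1 = 654.5 mol.
Outlet amounts (n = n₀ + ν ξ):
  C: 843.4 − 1(654.5) = 188.9
  B: 0 + 1(654.5) = 654.5
  A: 0 + 1(654.5) = 654.5
Total out = 1498 mol; y_B = 654.5 / 1498 = 0.4369.

0.437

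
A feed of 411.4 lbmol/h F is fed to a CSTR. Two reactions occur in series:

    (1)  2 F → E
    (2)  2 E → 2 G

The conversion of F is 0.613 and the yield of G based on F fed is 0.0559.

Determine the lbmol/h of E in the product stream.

Conversion of F: F consumed = 2ξ₁ = 0.613 × 411.4 → ξ₁ = 126.1 lbmol/h.
Yield of G: 2ξ₂ / 411.4 = 0.0559 → ξ₂ = 11.5 lbmol/h.
Outlet amounts (n = n₀ + Σ ν·ξ):
  F: 411.4 − 2(126.1) = 159.2
  E: 0 + 1(126.1) − 2(11.5) = 103.1
  G: 0 + 2(11.5) = 23

103 lbmol/h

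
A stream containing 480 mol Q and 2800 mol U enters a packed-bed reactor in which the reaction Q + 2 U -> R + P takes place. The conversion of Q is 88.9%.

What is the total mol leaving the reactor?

2850 mol

Q reacted = 0.889 × 480 = 426.7 mol; ν_Q = −1, so ξ = 426.7/1 = 426.7 mol.
Outlet amounts (n = n₀ + ν ξ):
  Q: 480 − 1(426.7) = 53.28
  U: 2800 − 2(426.7) = 1947
  R: 0 + 1(426.7) = 426.7
  P: 0 + 1(426.7) = 426.7
Total out = 53.28 + 1947 + 426.7 + 426.7 = 2853 mol.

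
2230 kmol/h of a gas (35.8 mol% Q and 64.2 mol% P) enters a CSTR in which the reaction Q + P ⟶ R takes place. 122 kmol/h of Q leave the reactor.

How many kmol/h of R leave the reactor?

For Q: n = n₀ − 1ξ → 122 = 798.3 − 1ξ, giving ξ = 676.3 kmol/h.
Outlet amounts (n = n₀ + ν ξ):
  Q: 798.3 − 1(676.3) = 122
  P: 1432 − 1(676.3) = 755.3
  R: 0 + 1(676.3) = 676.3

676 kmol/h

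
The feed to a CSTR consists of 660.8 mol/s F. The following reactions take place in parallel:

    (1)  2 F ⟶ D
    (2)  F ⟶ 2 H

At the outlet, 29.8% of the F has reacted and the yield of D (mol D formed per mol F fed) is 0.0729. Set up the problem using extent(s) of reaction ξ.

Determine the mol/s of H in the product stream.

201 mol/s

Yield of D: 1ξ₁ / 660.8 = 0.0729 → ξ₁ = 48.17 mol/s.
Conversion of F: 2ξ₁ + 1ξ₂ = 0.298 × 660.8 = 196.9 → ξ₂ = 100.6 mol/s.
Outlet amounts (n = n₀ + Σ ν·ξ):
  F: 660.8 − 2(48.17) − 1(100.6) = 463.9
  D: 0 + 1(48.17) = 48.17
  H: 0 + 2(100.6) = 201.1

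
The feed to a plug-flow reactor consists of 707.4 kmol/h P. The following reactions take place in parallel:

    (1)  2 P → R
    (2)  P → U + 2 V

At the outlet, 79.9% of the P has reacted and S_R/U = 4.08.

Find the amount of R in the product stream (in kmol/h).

Conversion of P: P consumed = 0.799 × 707.4 = 565.2 kmol/h = 2ξ₁ + 1ξ₂.
Selectivity: 1ξ₁ / (1ξ₂) = 4.08 → ξ₁ = 4.08 ξ₂.
Substitute: (2·4.08 + 1) ξ₂ = 565.2 → ξ₂ = 61.7 kmol/h, ξ₁ = 251.8 kmol/h.
Outlet amounts (n = n₀ + Σ ν·ξ):
  P: 707.4 − 2(251.8) − 1(61.7) = 142.2
  R: 0 + 1(251.8) = 251.8
  U: 0 + 1(61.7) = 61.7
  V: 0 + 2(61.7) = 123.4

252 kmol/h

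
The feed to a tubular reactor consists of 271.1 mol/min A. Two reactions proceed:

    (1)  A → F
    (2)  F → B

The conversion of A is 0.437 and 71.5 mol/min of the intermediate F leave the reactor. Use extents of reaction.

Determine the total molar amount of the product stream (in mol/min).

271 mol/min

Conversion of A: A consumed = 1ξ₁ = 0.437 × 271.1 → ξ₁ = 118.5 mol/min.
F balance: n_F = 0 + 1ξ₁ − 1ξ₂ = 71.5 → ξ₂ = (1·118.5 − 71.5)/1 = 46.97 mol/min.
Outlet amounts (n = n₀ + Σ ν·ξ):
  A: 271.1 − 1(118.5) = 152.6
  F: 0 + 1(118.5) − 1(46.97) = 71.5
  B: 0 + 1(46.97) = 46.97
Total out = 152.6 + 71.5 + 46.97 = 271.1 mol/min.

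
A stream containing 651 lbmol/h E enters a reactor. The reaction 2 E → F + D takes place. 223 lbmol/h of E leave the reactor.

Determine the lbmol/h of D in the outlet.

For E: n = n₀ − 2ξ → 223 = 651 − 2ξ, giving ξ = 214 lbmol/h.
Outlet amounts (n = n₀ + ν ξ):
  E: 651 − 2(214) = 223
  F: 0 + 1(214) = 214
  D: 0 + 1(214) = 214

214 lbmol/h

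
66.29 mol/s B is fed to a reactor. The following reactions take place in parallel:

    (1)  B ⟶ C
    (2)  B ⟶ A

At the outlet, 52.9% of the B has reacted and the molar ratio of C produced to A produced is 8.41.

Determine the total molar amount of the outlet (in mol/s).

66.3 mol/s

Conversion of B: B consumed = 0.529 × 66.29 = 35.07 mol/s = 1ξ₁ + 1ξ₂.
Selectivity: 1ξ₁ / (1ξ₂) = 8.41 → ξ₁ = 8.41 ξ₂.
Substitute: (1·8.41 + 1) ξ₂ = 35.07 → ξ₂ = 3.727 mol/s, ξ₁ = 31.34 mol/s.
Outlet amounts (n = n₀ + Σ ν·ξ):
  B: 66.29 − 1(31.34) − 1(3.727) = 31.22
  C: 0 + 1(31.34) = 31.34
  A: 0 + 1(3.727) = 3.727
Total out = 31.22 + 31.34 + 3.727 = 66.29 mol/s.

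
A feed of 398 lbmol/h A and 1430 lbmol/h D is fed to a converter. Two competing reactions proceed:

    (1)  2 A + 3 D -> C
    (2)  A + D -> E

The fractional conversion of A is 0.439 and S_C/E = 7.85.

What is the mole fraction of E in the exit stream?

0.00703

Conversion of A: A consumed = 0.439 × 398 = 174.7 lbmol/h = 2ξ₁ + 1ξ₂.
Selectivity: 1ξ₁ / (1ξ₂) = 7.85 → ξ₁ = 7.85 ξ₂.
Substitute: (2·7.85 + 1) ξ₂ = 174.7 → ξ₂ = 10.46 lbmol/h, ξ₁ = 82.13 lbmol/h.
Outlet amounts (n = n₀ + Σ ν·ξ):
  A: 398 − 2(82.13) − 1(10.46) = 223.3
  D: 1430 − 3(82.13) − 1(10.46) = 1173
  C: 0 + 1(82.13) = 82.13
  E: 0 + 1(10.46) = 10.46
Total out = 1489 lbmol/h; y_E = 10.46 / 1489 = 0.007026.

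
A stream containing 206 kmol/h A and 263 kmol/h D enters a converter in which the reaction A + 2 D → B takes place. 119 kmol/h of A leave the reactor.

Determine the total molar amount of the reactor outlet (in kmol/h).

For A: n = n₀ − 1ξ → 119 = 206 − 1ξ, giving ξ = 87 kmol/h.
Outlet amounts (n = n₀ + ν ξ):
  A: 206 − 1(87) = 119
  D: 263 − 2(87) = 89
  B: 0 + 1(87) = 87
Total out = 119 + 89 + 87 = 295 kmol/h.

295 kmol/h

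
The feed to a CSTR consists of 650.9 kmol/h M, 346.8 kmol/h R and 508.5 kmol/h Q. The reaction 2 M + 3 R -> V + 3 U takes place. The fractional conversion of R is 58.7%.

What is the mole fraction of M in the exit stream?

R reacted = 0.587 × 346.8 = 203.6 kmol/h; ν_R = −3, so ξ = 203.6/3 = 67.86 kmol/h.
Outlet amounts (n = n₀ + ν ξ):
  M: 650.9 − 2(67.86) = 515.2
  R: 346.8 − 3(67.86) = 143.2
  V: 0 + 1(67.86) = 67.86
  U: 0 + 3(67.86) = 203.6
  Q: 508.5 (inert)
Total out = 1438 kmol/h; y_M = 515.2 / 1438 = 0.3582.

0.358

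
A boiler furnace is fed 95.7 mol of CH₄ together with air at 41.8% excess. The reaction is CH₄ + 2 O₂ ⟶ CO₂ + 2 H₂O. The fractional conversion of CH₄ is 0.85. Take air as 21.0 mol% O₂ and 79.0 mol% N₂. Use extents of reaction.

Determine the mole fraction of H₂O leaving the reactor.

0.117

Stoichiometric O₂ = 2 × 95.7 = 191.4 mol; O₂ fed = 191.4 × 1.418 = 271.4 mol.
N₂ fed = 271.4 × 79/21 = 1021 mol.
Fuel reacted = 0.85 × 95.7 → ξ = 81.34 mol.
Outlet (n = n₀ + ν ξ):
  CH₄: 95.7 − 1(81.34) = 14.36
  O₂: 271.4 − 2(81.34) = 108.7
  N₂: 1021 (inert)
  CO₂: 0 + 1(81.34) = 81.34
  H₂O: 0 + 2(81.34) = 162.7
Total out = 1388 mol; y_H₂O = 162.7 / 1388 = 0.1172.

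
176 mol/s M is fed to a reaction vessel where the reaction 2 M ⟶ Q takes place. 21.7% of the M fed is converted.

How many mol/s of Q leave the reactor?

M reacted = 0.217 × 176 = 38.19 mol/s; ν_M = −2, so ξ = 38.19/2 = 19.1 mol/s.
Outlet amounts (n = n₀ + ν ξ):
  M: 176 − 2(19.1) = 137.8
  Q: 0 + 1(19.1) = 19.1

19.1 mol/s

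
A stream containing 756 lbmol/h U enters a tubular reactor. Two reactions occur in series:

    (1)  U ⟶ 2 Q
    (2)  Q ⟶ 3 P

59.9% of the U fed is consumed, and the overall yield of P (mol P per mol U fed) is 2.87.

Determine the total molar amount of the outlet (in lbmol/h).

2660 lbmol/h

Conversion of U: U consumed = 1ξ₁ = 0.599 × 756 → ξ₁ = 452.8 lbmol/h.
Yield of P: 3ξ₂ / 756 = 2.87 → ξ₂ = 723.2 lbmol/h.
Outlet amounts (n = n₀ + Σ ν·ξ):
  U: 756 − 1(452.8) = 303.2
  Q: 0 + 2(452.8) − 1(723.2) = 182.4
  P: 0 + 3(723.2) = 2170
Total out = 303.2 + 182.4 + 2170 = 2655 lbmol/h.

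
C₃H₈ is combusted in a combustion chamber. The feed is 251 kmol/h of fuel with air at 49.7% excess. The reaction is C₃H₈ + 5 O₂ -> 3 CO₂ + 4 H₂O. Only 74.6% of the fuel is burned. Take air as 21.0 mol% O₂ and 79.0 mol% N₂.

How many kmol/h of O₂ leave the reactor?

Stoichiometric O₂ = 5 × 251 = 1255 kmol/h; O₂ fed = 1255 × 1.497 = 1879 kmol/h.
N₂ fed = 1879 × 79/21 = 7068 kmol/h.
Fuel reacted = 0.746 × 251 → ξ = 187.2 kmol/h.
Outlet (n = n₀ + ν ξ):
  C₃H₈: 251 − 1(187.2) = 63.75
  O₂: 1879 − 5(187.2) = 942.5
  N₂: 7068 (inert)
  CO₂: 0 + 3(187.2) = 561.7
  H₂O: 0 + 4(187.2) = 749

943 kmol/h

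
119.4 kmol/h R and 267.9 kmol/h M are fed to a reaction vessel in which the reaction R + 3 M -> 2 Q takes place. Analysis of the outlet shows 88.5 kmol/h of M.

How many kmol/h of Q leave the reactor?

120 kmol/h

For M: n = n₀ − 3ξ → 88.5 = 267.9 − 3ξ, giving ξ = 59.8 kmol/h.
Outlet amounts (n = n₀ + ν ξ):
  R: 119.4 − 1(59.8) = 59.6
  M: 267.9 − 3(59.8) = 88.5
  Q: 0 + 2(59.8) = 119.6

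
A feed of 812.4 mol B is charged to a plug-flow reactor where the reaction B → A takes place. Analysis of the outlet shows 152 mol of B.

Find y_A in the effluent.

0.813

For B: n = n₀ − 1ξ → 152 = 812.4 − 1ξ, giving ξ = 660.4 mol.
Outlet amounts (n = n₀ + ν ξ):
  B: 812.4 − 1(660.4) = 152
  A: 0 + 1(660.4) = 660.4
Total out = 812.4 mol; y_A = 660.4 / 812.4 = 0.8129.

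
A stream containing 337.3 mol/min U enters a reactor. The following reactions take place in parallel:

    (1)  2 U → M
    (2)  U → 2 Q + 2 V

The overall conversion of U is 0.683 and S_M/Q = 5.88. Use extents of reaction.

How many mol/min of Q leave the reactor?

18.8 mol/min

Conversion of U: U consumed = 0.683 × 337.3 = 230.4 mol/min = 2ξ₁ + 1ξ₂.
Selectivity: 1ξ₁ / (2ξ₂) = 5.88 → ξ₁ = 11.76 ξ₂.
Substitute: (2·11.76 + 1) ξ₂ = 230.4 → ξ₂ = 9.395 mol/min, ξ₁ = 110.5 mol/min.
Outlet amounts (n = n₀ + Σ ν·ξ):
  U: 337.3 − 2(110.5) − 1(9.395) = 106.9
  M: 0 + 1(110.5) = 110.5
  Q: 0 + 2(9.395) = 18.79
  V: 0 + 2(9.395) = 18.79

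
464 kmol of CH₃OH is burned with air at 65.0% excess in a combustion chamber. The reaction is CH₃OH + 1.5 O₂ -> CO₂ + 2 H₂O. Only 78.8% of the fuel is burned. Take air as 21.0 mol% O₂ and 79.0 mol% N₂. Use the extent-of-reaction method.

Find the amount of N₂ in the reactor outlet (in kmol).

Stoichiometric O₂ = 1.5 × 464 = 696 kmol; O₂ fed = 696 × 1.650 = 1148 kmol.
N₂ fed = 1148 × 79/21 = 4320 kmol.
Fuel reacted = 0.788 × 464 → ξ = 365.6 kmol.
Outlet (n = n₀ + ν ξ):
  CH₃OH: 464 − 1(365.6) = 98.37
  O₂: 1148 − 1.5(365.6) = 600
  N₂: 4320 (inert)
  CO₂: 0 + 1(365.6) = 365.6
  H₂O: 0 + 2(365.6) = 731.3

4320 kmol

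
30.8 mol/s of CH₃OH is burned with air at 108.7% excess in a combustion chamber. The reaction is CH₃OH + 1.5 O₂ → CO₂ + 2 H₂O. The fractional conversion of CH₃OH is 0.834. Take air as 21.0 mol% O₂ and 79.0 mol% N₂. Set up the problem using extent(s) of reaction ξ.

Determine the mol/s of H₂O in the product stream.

Stoichiometric O₂ = 1.5 × 30.8 = 46.2 mol/s; O₂ fed = 46.2 × 2.087 = 96.42 mol/s.
N₂ fed = 96.42 × 79/21 = 362.7 mol/s.
Fuel reacted = 0.834 × 30.8 → ξ = 25.69 mol/s.
Outlet (n = n₀ + ν ξ):
  CH₃OH: 30.8 − 1(25.69) = 5.113
  O₂: 96.42 − 1.5(25.69) = 57.89
  N₂: 362.7 (inert)
  CO₂: 0 + 1(25.69) = 25.69
  H₂O: 0 + 2(25.69) = 51.37

51.4 mol/s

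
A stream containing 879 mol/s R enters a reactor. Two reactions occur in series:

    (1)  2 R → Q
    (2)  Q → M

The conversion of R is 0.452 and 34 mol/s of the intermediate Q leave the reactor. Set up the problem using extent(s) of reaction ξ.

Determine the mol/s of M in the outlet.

Conversion of R: R consumed = 2ξ₁ = 0.452 × 879 → ξ₁ = 198.7 mol/s.
Q balance: n_Q = 0 + 1ξ₁ − 1ξ₂ = 34 → ξ₂ = (1·198.7 − 34)/1 = 164.7 mol/s.
Outlet amounts (n = n₀ + Σ ν·ξ):
  R: 879 − 2(198.7) = 481.7
  Q: 0 + 1(198.7) − 1(164.7) = 34
  M: 0 + 1(164.7) = 164.7

165 mol/s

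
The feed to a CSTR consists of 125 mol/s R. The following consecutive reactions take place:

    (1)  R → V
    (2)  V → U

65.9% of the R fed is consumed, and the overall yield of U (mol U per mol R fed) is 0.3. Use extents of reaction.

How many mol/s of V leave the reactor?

Conversion of R: R consumed = 1ξ₁ = 0.659 × 125 → ξ₁ = 82.38 mol/s.
Yield of U: 1ξ₂ / 125 = 0.3 → ξ₂ = 37.5 mol/s.
Outlet amounts (n = n₀ + Σ ν·ξ):
  R: 125 − 1(82.38) = 42.62
  V: 0 + 1(82.38) − 1(37.5) = 44.88
  U: 0 + 1(37.5) = 37.5

44.9 mol/s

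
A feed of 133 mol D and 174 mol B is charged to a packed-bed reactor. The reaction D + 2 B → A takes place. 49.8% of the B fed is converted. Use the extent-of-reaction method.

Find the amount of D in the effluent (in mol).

89.7 mol

B reacted = 0.498 × 174 = 86.65 mol; ν_B = −2, so ξ = 86.65/2 = 43.33 mol.
Outlet amounts (n = n₀ + ν ξ):
  D: 133 − 1(43.33) = 89.67
  B: 174 − 2(43.33) = 87.35
  A: 0 + 1(43.33) = 43.33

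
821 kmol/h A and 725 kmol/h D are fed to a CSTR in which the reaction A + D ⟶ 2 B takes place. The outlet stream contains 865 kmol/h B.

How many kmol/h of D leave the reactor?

292 kmol/h

For B: n = n₀ + 2ξ → 865 = 0 + 2ξ, giving ξ = 432.5 kmol/h.
Outlet amounts (n = n₀ + ν ξ):
  A: 821 − 1(432.5) = 388.5
  D: 725 − 1(432.5) = 292.5
  B: 0 + 2(432.5) = 865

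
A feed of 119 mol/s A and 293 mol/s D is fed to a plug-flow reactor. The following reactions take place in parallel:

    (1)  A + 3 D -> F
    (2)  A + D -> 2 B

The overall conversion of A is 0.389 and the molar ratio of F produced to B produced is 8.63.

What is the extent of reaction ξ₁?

ξ₁ = 43.8 mol/s

Conversion of A: A consumed = 0.389 × 119 = 46.29 mol/s = 1ξ₁ + 1ξ₂.
Selectivity: 1ξ₁ / (2ξ₂) = 8.63 → ξ₁ = 17.26 ξ₂.
Substitute: (1·17.26 + 1) ξ₂ = 46.29 → ξ₂ = 2.535 mol/s, ξ₁ = 43.76 mol/s.
Outlet amounts (n = n₀ + Σ ν·ξ):
  A: 119 − 1(43.76) − 1(2.535) = 72.71
  D: 293 − 3(43.76) − 1(2.535) = 159.2
  F: 0 + 1(43.76) = 43.76
  B: 0 + 2(2.535) = 5.07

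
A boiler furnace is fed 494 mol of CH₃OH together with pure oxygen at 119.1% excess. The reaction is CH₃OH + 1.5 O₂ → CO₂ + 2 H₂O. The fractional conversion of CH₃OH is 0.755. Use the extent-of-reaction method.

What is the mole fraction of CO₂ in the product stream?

Stoichiometric O₂ = 1.5 × 494 = 741 mol; O₂ fed = 741 × 2.191 = 1624 mol.
Fuel reacted = 0.755 × 494 → ξ = 373 mol.
Outlet (n = n₀ + ν ξ):
  CH₃OH: 494 − 1(373) = 121
  O₂: 1624 − 1.5(373) = 1064
  CO₂: 0 + 1(373) = 373
  H₂O: 0 + 2(373) = 745.9
Total out = 2304 mol; y_CO₂ = 373 / 2304 = 0.1619.

0.162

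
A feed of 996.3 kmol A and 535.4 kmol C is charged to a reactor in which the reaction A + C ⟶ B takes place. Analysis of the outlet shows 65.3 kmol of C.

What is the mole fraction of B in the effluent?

0.443

For C: n = n₀ − 1ξ → 65.3 = 535.4 − 1ξ, giving ξ = 470.1 kmol.
Outlet amounts (n = n₀ + ν ξ):
  A: 996.3 − 1(470.1) = 526.2
  C: 535.4 − 1(470.1) = 65.3
  B: 0 + 1(470.1) = 470.1
Total out = 1062 kmol; y_B = 470.1 / 1062 = 0.4428.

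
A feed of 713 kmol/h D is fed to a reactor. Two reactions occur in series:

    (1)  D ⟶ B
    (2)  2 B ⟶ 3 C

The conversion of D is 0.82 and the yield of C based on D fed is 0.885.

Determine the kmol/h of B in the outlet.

Conversion of D: D consumed = 1ξ₁ = 0.82 × 713 → ξ₁ = 584.7 kmol/h.
Yield of C: 3ξ₂ / 713 = 0.885 → ξ₂ = 210.3 kmol/h.
Outlet amounts (n = n₀ + Σ ν·ξ):
  D: 713 − 1(584.7) = 128.3
  B: 0 + 1(584.7) − 2(210.3) = 164
  C: 0 + 3(210.3) = 631

164 kmol/h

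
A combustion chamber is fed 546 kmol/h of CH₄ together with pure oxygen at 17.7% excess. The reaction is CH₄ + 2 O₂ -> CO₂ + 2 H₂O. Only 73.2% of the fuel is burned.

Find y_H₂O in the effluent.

Stoichiometric O₂ = 2 × 546 = 1092 kmol/h; O₂ fed = 1092 × 1.177 = 1285 kmol/h.
Fuel reacted = 0.732 × 546 → ξ = 399.7 kmol/h.
Outlet (n = n₀ + ν ξ):
  CH₄: 546 − 1(399.7) = 146.3
  O₂: 1285 − 2(399.7) = 485.9
  CO₂: 0 + 1(399.7) = 399.7
  H₂O: 0 + 2(399.7) = 799.3
Total out = 1831 kmol/h; y_H₂O = 799.3 / 1831 = 0.4365.

0.436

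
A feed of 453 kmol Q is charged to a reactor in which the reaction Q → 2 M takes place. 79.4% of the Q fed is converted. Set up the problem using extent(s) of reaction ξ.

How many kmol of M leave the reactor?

Q reacted = 0.794 × 453 = 359.7 kmol; ν_Q = −1, so ξ = 359.7/1 = 359.7 kmol.
Outlet amounts (n = n₀ + ν ξ):
  Q: 453 − 1(359.7) = 93.32
  M: 0 + 2(359.7) = 719.4

719 kmol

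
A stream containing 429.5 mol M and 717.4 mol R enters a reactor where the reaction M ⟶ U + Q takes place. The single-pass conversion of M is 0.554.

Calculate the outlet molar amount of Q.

238 mol

M reacted = 0.554 × 429.5 = 237.9 mol; ν_M = −1, so ξ = 237.9/1 = 237.9 mol.
Outlet amounts (n = n₀ + ν ξ):
  M: 429.5 − 1(237.9) = 191.6
  U: 0 + 1(237.9) = 237.9
  Q: 0 + 1(237.9) = 237.9
  R: 717.4 (inert)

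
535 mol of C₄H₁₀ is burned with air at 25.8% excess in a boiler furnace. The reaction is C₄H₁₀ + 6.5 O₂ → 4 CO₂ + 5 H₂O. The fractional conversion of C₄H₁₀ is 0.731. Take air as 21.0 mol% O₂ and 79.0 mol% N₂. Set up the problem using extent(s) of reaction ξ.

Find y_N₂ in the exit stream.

0.75

Stoichiometric O₂ = 6.5 × 535 = 3478 mol; O₂ fed = 3478 × 1.258 = 4375 mol.
N₂ fed = 4375 × 79/21 = 16460 mol.
Fuel reacted = 0.731 × 535 → ξ = 391.1 mol.
Outlet (n = n₀ + ν ξ):
  C₄H₁₀: 535 − 1(391.1) = 143.9
  O₂: 4375 − 6.5(391.1) = 1833
  N₂: 16460 (inert)
  CO₂: 0 + 4(391.1) = 1564
  H₂O: 0 + 5(391.1) = 1955
Total out = 21950 mol; y_N₂ = 16460 / 21950 = 0.7496.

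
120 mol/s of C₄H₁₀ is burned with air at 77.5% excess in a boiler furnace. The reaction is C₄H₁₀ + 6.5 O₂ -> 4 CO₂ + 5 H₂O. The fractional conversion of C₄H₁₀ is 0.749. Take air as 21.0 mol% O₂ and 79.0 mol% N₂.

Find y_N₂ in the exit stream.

0.761

Stoichiometric O₂ = 6.5 × 120 = 780 mol/s; O₂ fed = 780 × 1.775 = 1384 mol/s.
N₂ fed = 1384 × 79/21 = 5208 mol/s.
Fuel reacted = 0.749 × 120 → ξ = 89.88 mol/s.
Outlet (n = n₀ + ν ξ):
  C₄H₁₀: 120 − 1(89.88) = 30.12
  O₂: 1384 − 6.5(89.88) = 800.3
  N₂: 5208 (inert)
  CO₂: 0 + 4(89.88) = 359.5
  H₂O: 0 + 5(89.88) = 449.4
Total out = 6848 mol/s; y_N₂ = 5208 / 6848 = 0.7606.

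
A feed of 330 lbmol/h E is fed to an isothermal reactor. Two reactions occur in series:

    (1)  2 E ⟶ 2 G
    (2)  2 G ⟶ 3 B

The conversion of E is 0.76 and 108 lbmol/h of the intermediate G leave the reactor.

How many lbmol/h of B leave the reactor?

Conversion of E: E consumed = 2ξ₁ = 0.76 × 330 → ξ₁ = 125.4 lbmol/h.
G balance: n_G = 0 + 2ξ₁ − 2ξ₂ = 108 → ξ₂ = (2·125.4 − 108)/2 = 71.4 lbmol/h.
Outlet amounts (n = n₀ + Σ ν·ξ):
  E: 330 − 2(125.4) = 79.2
  G: 0 + 2(125.4) − 2(71.4) = 108
  B: 0 + 3(71.4) = 214.2

214 lbmol/h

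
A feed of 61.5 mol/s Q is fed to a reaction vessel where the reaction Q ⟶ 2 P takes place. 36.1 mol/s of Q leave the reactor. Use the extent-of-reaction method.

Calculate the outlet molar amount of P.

For Q: n = n₀ − 1ξ → 36.1 = 61.5 − 1ξ, giving ξ = 25.4 mol/s.
Outlet amounts (n = n₀ + ν ξ):
  Q: 61.5 − 1(25.4) = 36.1
  P: 0 + 2(25.4) = 50.8

50.8 mol/s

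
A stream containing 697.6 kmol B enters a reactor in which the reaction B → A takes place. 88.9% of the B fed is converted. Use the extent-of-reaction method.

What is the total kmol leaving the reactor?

698 kmol

B reacted = 0.889 × 697.6 = 620.2 kmol; ν_B = −1, so ξ = 620.2/1 = 620.2 kmol.
Outlet amounts (n = n₀ + ν ξ):
  B: 697.6 − 1(620.2) = 77.43
  A: 0 + 1(620.2) = 620.2
Total out = 77.43 + 620.2 = 697.6 kmol.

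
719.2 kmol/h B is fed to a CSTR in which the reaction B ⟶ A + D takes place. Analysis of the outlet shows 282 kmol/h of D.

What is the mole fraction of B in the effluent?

For D: n = n₀ + 1ξ → 282 = 0 + 1ξ, giving ξ = 282 kmol/h.
Outlet amounts (n = n₀ + ν ξ):
  B: 719.2 − 1(282) = 437.2
  A: 0 + 1(282) = 282
  D: 0 + 1(282) = 282
Total out = 1001 kmol/h; y_B = 437.2 / 1001 = 0.4367.

0.437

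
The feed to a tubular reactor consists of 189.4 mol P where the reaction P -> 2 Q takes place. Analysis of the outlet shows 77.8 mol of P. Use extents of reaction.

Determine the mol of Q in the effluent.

For P: n = n₀ − 1ξ → 77.8 = 189.4 − 1ξ, giving ξ = 111.6 mol.
Outlet amounts (n = n₀ + ν ξ):
  P: 189.4 − 1(111.6) = 77.8
  Q: 0 + 2(111.6) = 223.2

223 mol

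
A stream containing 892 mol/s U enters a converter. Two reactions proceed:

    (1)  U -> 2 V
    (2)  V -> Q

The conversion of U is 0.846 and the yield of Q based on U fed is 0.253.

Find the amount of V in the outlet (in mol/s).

Conversion of U: U consumed = 1ξ₁ = 0.846 × 892 → ξ₁ = 754.6 mol/s.
Yield of Q: 1ξ₂ / 892 = 0.253 → ξ₂ = 225.7 mol/s.
Outlet amounts (n = n₀ + Σ ν·ξ):
  U: 892 − 1(754.6) = 137.4
  V: 0 + 2(754.6) − 1(225.7) = 1284
  Q: 0 + 1(225.7) = 225.7

1280 mol/s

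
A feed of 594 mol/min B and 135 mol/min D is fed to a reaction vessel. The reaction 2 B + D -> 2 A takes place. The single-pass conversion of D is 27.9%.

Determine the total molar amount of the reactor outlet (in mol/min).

691 mol/min

D reacted = 0.279 × 135 = 37.67 mol/min; ν_D = −1, so ξ = 37.67/1 = 37.67 mol/min.
Outlet amounts (n = n₀ + ν ξ):
  B: 594 − 2(37.67) = 518.7
  D: 135 − 1(37.67) = 97.33
  A: 0 + 2(37.67) = 75.33
Total out = 518.7 + 97.33 + 75.33 = 691.3 mol/min.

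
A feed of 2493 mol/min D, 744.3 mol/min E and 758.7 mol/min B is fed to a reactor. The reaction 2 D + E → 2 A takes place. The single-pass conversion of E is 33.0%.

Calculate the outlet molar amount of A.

491 mol/min

E reacted = 0.33 × 744.3 = 245.6 mol/min; ν_E = −1, so ξ = 245.6/1 = 245.6 mol/min.
Outlet amounts (n = n₀ + ν ξ):
  D: 2493 − 2(245.6) = 2002
  E: 744.3 − 1(245.6) = 498.7
  A: 0 + 2(245.6) = 491.2
  B: 758.7 (inert)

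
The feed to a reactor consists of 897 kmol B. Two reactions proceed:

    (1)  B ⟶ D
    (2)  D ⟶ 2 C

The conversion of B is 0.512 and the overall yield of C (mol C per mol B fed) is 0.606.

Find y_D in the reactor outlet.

0.16

Conversion of B: B consumed = 1ξ₁ = 0.512 × 897 → ξ₁ = 459.3 kmol.
Yield of C: 2ξ₂ / 897 = 0.606 → ξ₂ = 271.8 kmol.
Outlet amounts (n = n₀ + Σ ν·ξ):
  B: 897 − 1(459.3) = 437.7
  D: 0 + 1(459.3) − 1(271.8) = 187.5
  C: 0 + 2(271.8) = 543.6
Total out = 1169 kmol; y_D = 187.5 / 1169 = 0.1604.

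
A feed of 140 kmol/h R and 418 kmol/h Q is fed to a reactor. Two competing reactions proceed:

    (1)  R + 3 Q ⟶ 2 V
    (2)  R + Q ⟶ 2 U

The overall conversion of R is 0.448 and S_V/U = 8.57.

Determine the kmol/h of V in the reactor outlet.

Conversion of R: R consumed = 0.448 × 140 = 62.72 kmol/h = 1ξ₁ + 1ξ₂.
Selectivity: 2ξ₁ / (2ξ₂) = 8.57 → ξ₁ = 8.57 ξ₂.
Substitute: (1·8.57 + 1) ξ₂ = 62.72 → ξ₂ = 6.554 kmol/h, ξ₁ = 56.17 kmol/h.
Outlet amounts (n = n₀ + Σ ν·ξ):
  R: 140 − 1(56.17) − 1(6.554) = 77.28
  Q: 418 − 3(56.17) − 1(6.554) = 242.9
  V: 0 + 2(56.17) = 112.3
  U: 0 + 2(6.554) = 13.11

112 kmol/h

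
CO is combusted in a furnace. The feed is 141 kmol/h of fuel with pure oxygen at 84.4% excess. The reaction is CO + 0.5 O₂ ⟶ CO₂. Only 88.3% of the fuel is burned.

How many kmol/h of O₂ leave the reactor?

67.8 kmol/h

Stoichiometric O₂ = 0.5 × 141 = 70.5 kmol/h; O₂ fed = 70.5 × 1.844 = 130 kmol/h.
Fuel reacted = 0.883 × 141 → ξ = 124.5 kmol/h.
Outlet (n = n₀ + ν ξ):
  CO: 141 − 1(124.5) = 16.5
  O₂: 130 − 0.5(124.5) = 67.75
  CO₂: 0 + 1(124.5) = 124.5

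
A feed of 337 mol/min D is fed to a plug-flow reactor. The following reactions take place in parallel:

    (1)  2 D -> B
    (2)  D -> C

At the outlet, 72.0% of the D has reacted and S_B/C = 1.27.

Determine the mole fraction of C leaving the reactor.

Conversion of D: D consumed = 0.72 × 337 = 242.6 mol/min = 2ξ₁ + 1ξ₂.
Selectivity: 1ξ₁ / (1ξ₂) = 1.27 → ξ₁ = 1.27 ξ₂.
Substitute: (2·1.27 + 1) ξ₂ = 242.6 → ξ₂ = 68.54 mol/min, ξ₁ = 87.05 mol/min.
Outlet amounts (n = n₀ + Σ ν·ξ):
  D: 337 − 2(87.05) − 1(68.54) = 94.36
  B: 0 + 1(87.05) = 87.05
  C: 0 + 1(68.54) = 68.54
Total out = 250 mol/min; y_C = 68.54 / 250 = 0.2742.

0.274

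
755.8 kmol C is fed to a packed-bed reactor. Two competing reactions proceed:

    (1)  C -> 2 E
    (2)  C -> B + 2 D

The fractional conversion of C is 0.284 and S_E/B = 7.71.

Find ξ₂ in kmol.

Conversion of C: C consumed = 0.284 × 755.8 = 214.6 kmol = 1ξ₁ + 1ξ₂.
Selectivity: 2ξ₁ / (1ξ₂) = 7.71 → ξ₁ = 3.855 ξ₂.
Substitute: (1·3.855 + 1) ξ₂ = 214.6 → ξ₂ = 44.21 kmol, ξ₁ = 170.4 kmol.
Outlet amounts (n = n₀ + Σ ν·ξ):
  C: 755.8 − 1(170.4) − 1(44.21) = 541.2
  E: 0 + 2(170.4) = 340.9
  B: 0 + 1(44.21) = 44.21
  D: 0 + 2(44.21) = 88.42

ξ₂ = 44.2 kmol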